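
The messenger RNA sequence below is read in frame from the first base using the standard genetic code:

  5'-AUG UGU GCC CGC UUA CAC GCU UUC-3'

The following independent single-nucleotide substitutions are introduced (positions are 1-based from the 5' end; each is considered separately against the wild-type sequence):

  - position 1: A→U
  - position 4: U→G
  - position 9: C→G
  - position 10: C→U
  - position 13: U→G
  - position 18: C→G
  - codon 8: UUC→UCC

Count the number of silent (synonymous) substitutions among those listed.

Codon 1: AUG (Met) → UUG (Leu) — missense.
Codon 2: UGU (Cys) → GGU (Gly) — missense.
Codon 3: GCC (Ala) → GCG (Ala) — synonymous.
Codon 4: CGC (Arg) → UGC (Cys) — missense.
Codon 5: UUA (Leu) → GUA (Val) — missense.
Codon 6: CAC (His) → CAG (Gln) — missense.
Codon 8: UUC (Phe) → UCC (Ser) — missense.
Synonymous: 1 of 7.

1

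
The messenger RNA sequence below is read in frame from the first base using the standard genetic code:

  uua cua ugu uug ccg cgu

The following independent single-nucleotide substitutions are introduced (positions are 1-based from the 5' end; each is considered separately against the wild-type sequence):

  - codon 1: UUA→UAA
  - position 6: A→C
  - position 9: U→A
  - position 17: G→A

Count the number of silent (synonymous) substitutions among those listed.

1

Codon 1: UUA (Leu) → UAA (Stop) — nonsense.
Codon 2: CUA (Leu) → CUC (Leu) — synonymous.
Codon 3: UGU (Cys) → UGA (Stop) — nonsense.
Codon 6: CGU (Arg) → CAU (His) — missense.
Synonymous: 1 of 4.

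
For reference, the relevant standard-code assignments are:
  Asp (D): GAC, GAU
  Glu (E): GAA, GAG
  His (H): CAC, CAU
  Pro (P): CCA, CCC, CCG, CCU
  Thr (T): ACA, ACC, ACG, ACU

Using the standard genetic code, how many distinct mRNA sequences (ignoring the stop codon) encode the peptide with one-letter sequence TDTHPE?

512

Thr: 4 codons.
Asp: 2 codons.
Thr: 4 codons.
His: 2 codons.
Pro: 4 codons.
Glu: 2 codons.
4 × 2 × 4 × 2 × 4 × 2 = 512.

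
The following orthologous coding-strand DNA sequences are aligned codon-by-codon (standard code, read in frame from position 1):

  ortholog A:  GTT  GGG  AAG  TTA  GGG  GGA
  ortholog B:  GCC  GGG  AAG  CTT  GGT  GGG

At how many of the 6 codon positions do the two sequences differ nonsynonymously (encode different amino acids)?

1

Codon 1: GTT Val / GCC Ala — nonsynonymous.
Codon 2: GGG Gly / GGG Gly — identical.
Codon 3: AAG Lys / AAG Lys — identical.
Codon 4: TTA Leu / CTT Leu — synonymous.
Codon 5: GGG Gly / GGT Gly — synonymous.
Codon 6: GGA Gly / GGG Gly — synonymous.
Nonsynonymous differences: 1.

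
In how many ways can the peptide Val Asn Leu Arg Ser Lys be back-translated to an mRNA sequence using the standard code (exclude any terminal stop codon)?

3456

Val: 4 codons.
Asn: 2 codons.
Leu: 6 codons.
Arg: 6 codons.
Ser: 6 codons.
Lys: 2 codons.
4 × 2 × 6 × 6 × 6 × 2 = 3456.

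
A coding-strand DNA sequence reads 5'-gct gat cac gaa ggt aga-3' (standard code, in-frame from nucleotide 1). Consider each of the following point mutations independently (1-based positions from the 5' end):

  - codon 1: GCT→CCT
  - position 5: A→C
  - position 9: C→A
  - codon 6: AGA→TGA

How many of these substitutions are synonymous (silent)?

Codon 1: GCT (Ala) → CCT (Pro) — missense.
Codon 2: GAT (Asp) → GCT (Ala) — missense.
Codon 3: CAC (His) → CAA (Gln) — missense.
Codon 6: AGA (Arg) → TGA (Stop) — nonsense.
Synonymous: 0 of 4.

0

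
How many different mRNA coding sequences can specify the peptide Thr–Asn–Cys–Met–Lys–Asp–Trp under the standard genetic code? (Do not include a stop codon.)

64

Thr: 4 codons.
Asn: 2 codons.
Cys: 2 codons.
Met: 1 codon.
Lys: 2 codons.
Asp: 2 codons.
Trp: 1 codon.
4 × 2 × 2 × 1 × 2 × 2 × 1 = 64.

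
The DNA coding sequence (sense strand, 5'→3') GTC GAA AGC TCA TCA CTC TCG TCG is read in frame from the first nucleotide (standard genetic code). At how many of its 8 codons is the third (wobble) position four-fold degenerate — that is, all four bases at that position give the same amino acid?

6

Codon 1 GTC (Val): third position 4-fold.
Codon 2 GAA (Glu): third position 2-fold.
Codon 3 AGC (Ser): third position 2-fold.
Codon 4 TCA (Ser): third position 4-fold.
Codon 5 TCA (Ser): third position 4-fold.
Codon 6 CTC (Leu): third position 4-fold.
Codon 7 TCG (Ser): third position 4-fold.
Codon 8 TCG (Ser): third position 4-fold.
Four-fold degenerate third positions: 6.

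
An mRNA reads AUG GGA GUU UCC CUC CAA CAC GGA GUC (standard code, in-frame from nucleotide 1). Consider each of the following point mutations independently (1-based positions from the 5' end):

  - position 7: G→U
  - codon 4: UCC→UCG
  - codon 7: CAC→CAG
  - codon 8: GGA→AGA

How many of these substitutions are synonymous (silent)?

Codon 3: GUU (Val) → UUU (Phe) — missense.
Codon 4: UCC (Ser) → UCG (Ser) — synonymous.
Codon 7: CAC (His) → CAG (Gln) — missense.
Codon 8: GGA (Gly) → AGA (Arg) — missense.
Synonymous: 1 of 4.

1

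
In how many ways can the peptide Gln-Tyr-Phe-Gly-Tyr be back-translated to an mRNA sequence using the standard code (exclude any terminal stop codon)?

Gln: 2 codons.
Tyr: 2 codons.
Phe: 2 codons.
Gly: 4 codons.
Tyr: 2 codons.
2 × 2 × 2 × 4 × 2 = 64.

64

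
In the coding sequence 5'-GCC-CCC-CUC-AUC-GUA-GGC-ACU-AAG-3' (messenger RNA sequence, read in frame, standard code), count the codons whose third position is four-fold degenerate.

6

Codon 1 GCC (Ala): third position 4-fold.
Codon 2 CCC (Pro): third position 4-fold.
Codon 3 CUC (Leu): third position 4-fold.
Codon 4 AUC (Ile): third position 3-fold.
Codon 5 GUA (Val): third position 4-fold.
Codon 6 GGC (Gly): third position 4-fold.
Codon 7 ACU (Thr): third position 4-fold.
Codon 8 AAG (Lys): third position 2-fold.
Four-fold degenerate third positions: 6.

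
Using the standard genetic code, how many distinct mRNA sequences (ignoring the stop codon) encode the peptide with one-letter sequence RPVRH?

1152

Arg: 6 codons.
Pro: 4 codons.
Val: 4 codons.
Arg: 6 codons.
His: 2 codons.
6 × 4 × 4 × 6 × 2 = 1152.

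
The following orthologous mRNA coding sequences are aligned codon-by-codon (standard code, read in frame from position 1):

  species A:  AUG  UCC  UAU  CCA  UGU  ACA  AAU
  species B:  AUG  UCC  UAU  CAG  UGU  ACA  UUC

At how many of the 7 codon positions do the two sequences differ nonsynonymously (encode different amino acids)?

2

Codon 1: AUG Met / AUG Met — identical.
Codon 2: UCC Ser / UCC Ser — identical.
Codon 3: UAU Tyr / UAU Tyr — identical.
Codon 4: CCA Pro / CAG Gln — nonsynonymous.
Codon 5: UGU Cys / UGU Cys — identical.
Codon 6: ACA Thr / ACA Thr — identical.
Codon 7: AAU Asn / UUC Phe — nonsynonymous.
Nonsynonymous differences: 2.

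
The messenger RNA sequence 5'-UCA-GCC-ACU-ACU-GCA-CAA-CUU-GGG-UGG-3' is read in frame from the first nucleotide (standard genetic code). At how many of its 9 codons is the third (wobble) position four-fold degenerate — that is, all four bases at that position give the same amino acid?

Codon 1 UCA (Ser): third position 4-fold.
Codon 2 GCC (Ala): third position 4-fold.
Codon 3 ACU (Thr): third position 4-fold.
Codon 4 ACU (Thr): third position 4-fold.
Codon 5 GCA (Ala): third position 4-fold.
Codon 6 CAA (Gln): third position 2-fold.
Codon 7 CUU (Leu): third position 4-fold.
Codon 8 GGG (Gly): third position 4-fold.
Codon 9 UGG (Trp): third position 1-fold.
Four-fold degenerate third positions: 7.

7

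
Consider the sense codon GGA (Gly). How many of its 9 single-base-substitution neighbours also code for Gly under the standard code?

3

Position 1: none → 0 synonymous.
Position 2: none → 0 synonymous.
Position 3: GGU, GGC, GGG → 3 synonymous.
Total: 0 + 0 + 3 = 3.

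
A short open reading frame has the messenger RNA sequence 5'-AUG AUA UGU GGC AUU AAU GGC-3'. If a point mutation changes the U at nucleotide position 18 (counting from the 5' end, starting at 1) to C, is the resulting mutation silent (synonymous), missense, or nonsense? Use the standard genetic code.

silent

Position 18 falls in codon 6: AAU → Asn.
After the substitution the codon is AAC → Asn.
Both encode Asn, so the change is synonymous.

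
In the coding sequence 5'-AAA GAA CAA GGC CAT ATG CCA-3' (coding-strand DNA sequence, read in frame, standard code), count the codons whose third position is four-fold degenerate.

Codon 1 AAA (Lys): third position 2-fold.
Codon 2 GAA (Glu): third position 2-fold.
Codon 3 CAA (Gln): third position 2-fold.
Codon 4 GGC (Gly): third position 4-fold.
Codon 5 CAT (His): third position 2-fold.
Codon 6 ATG (Met): third position 1-fold.
Codon 7 CCA (Pro): third position 4-fold.
Four-fold degenerate third positions: 2.

2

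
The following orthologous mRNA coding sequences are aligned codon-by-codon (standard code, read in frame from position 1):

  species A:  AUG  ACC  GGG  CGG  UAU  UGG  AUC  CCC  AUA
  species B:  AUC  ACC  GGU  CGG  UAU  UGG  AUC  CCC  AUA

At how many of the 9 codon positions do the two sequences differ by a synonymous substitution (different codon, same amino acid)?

1

Codon 1: AUG Met / AUC Ile — nonsynonymous.
Codon 2: ACC Thr / ACC Thr — identical.
Codon 3: GGG Gly / GGU Gly — synonymous.
Codon 4: CGG Arg / CGG Arg — identical.
Codon 5: UAU Tyr / UAU Tyr — identical.
Codon 6: UGG Trp / UGG Trp — identical.
Codon 7: AUC Ile / AUC Ile — identical.
Codon 8: CCC Pro / CCC Pro — identical.
Codon 9: AUA Ile / AUA Ile — identical.
Synonymous differences: 1.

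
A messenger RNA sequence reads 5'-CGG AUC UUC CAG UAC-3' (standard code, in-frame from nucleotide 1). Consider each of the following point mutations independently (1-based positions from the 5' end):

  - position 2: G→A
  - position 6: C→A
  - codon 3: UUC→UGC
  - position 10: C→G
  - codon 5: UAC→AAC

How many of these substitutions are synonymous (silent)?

1

Codon 1: CGG (Arg) → CAG (Gln) — missense.
Codon 2: AUC (Ile) → AUA (Ile) — synonymous.
Codon 3: UUC (Phe) → UGC (Cys) — missense.
Codon 4: CAG (Gln) → GAG (Glu) — missense.
Codon 5: UAC (Tyr) → AAC (Asn) — missense.
Synonymous: 1 of 5.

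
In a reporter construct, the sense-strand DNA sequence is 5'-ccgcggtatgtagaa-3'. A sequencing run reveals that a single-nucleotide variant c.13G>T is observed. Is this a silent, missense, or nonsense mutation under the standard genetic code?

Position 13 falls in codon 5: GAA → Glu.
After the substitution the codon is TAA → Stop.
The new codon is a stop codon, so this is a nonsense mutation.

nonsense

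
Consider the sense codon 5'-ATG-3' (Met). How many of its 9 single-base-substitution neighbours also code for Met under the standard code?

0

Position 1: none → 0 synonymous.
Position 2: none → 0 synonymous.
Position 3: none → 0 synonymous.
Total: 0 + 0 + 0 = 0.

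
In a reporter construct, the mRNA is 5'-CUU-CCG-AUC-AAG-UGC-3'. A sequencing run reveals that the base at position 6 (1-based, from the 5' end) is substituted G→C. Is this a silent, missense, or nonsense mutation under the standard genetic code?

Position 6 falls in codon 2: CCG → Pro.
After the substitution the codon is CCC → Pro.
Both encode Pro, so the change is synonymous.

silent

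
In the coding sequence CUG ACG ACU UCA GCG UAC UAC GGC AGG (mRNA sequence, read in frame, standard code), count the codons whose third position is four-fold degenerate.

Codon 1 CUG (Leu): third position 4-fold.
Codon 2 ACG (Thr): third position 4-fold.
Codon 3 ACU (Thr): third position 4-fold.
Codon 4 UCA (Ser): third position 4-fold.
Codon 5 GCG (Ala): third position 4-fold.
Codon 6 UAC (Tyr): third position 2-fold.
Codon 7 UAC (Tyr): third position 2-fold.
Codon 8 GGC (Gly): third position 4-fold.
Codon 9 AGG (Arg): third position 2-fold.
Four-fold degenerate third positions: 6.

6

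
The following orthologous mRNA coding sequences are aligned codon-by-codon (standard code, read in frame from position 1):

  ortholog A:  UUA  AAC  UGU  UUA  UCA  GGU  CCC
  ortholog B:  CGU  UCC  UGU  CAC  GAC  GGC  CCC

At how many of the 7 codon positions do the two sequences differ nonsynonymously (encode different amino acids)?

Codon 1: UUA Leu / CGU Arg — nonsynonymous.
Codon 2: AAC Asn / UCC Ser — nonsynonymous.
Codon 3: UGU Cys / UGU Cys — identical.
Codon 4: UUA Leu / CAC His — nonsynonymous.
Codon 5: UCA Ser / GAC Asp — nonsynonymous.
Codon 6: GGU Gly / GGC Gly — synonymous.
Codon 7: CCC Pro / CCC Pro — identical.
Nonsynonymous differences: 4.

4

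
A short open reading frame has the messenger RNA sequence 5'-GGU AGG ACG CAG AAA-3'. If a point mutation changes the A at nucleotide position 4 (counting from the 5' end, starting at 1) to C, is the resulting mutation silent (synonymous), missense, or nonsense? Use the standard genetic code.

Position 4 falls in codon 2: AGG → Arg.
After the substitution the codon is CGG → Arg.
Both encode Arg, so the change is synonymous.

silent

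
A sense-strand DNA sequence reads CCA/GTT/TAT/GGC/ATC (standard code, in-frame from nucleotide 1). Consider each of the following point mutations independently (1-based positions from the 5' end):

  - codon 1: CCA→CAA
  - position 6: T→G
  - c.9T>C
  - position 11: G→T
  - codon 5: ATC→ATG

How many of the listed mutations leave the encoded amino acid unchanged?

Codon 1: CCA (Pro) → CAA (Gln) — missense.
Codon 2: GTT (Val) → GTG (Val) — synonymous.
Codon 3: TAT (Tyr) → TAC (Tyr) — synonymous.
Codon 4: GGC (Gly) → GTC (Val) — missense.
Codon 5: ATC (Ile) → ATG (Met) — missense.
Synonymous: 2 of 5.

2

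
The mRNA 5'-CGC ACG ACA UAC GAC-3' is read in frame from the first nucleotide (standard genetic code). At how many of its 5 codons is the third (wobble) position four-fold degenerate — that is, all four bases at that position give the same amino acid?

Codon 1 CGC (Arg): third position 4-fold.
Codon 2 ACG (Thr): third position 4-fold.
Codon 3 ACA (Thr): third position 4-fold.
Codon 4 UAC (Tyr): third position 2-fold.
Codon 5 GAC (Asp): third position 2-fold.
Four-fold degenerate third positions: 3.

3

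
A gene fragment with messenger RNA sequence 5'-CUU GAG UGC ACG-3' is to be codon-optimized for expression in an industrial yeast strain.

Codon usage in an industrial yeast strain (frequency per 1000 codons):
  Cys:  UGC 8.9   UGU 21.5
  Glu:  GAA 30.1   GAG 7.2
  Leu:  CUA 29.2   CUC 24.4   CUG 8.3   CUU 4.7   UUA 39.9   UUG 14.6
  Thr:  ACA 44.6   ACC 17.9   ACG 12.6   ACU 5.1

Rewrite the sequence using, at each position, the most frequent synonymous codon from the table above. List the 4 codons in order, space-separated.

UUA GAA UGU ACA

Codon 1 (Leu): best is UUA at 39.9.
Codon 2 (Glu): best is GAA at 30.1.
Codon 3 (Cys): best is UGU at 21.5.
Codon 4 (Thr): best is ACA at 44.6.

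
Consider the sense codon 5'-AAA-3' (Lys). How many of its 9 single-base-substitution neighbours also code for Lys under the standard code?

1

Position 1: none → 0 synonymous.
Position 2: none → 0 synonymous.
Position 3: AAG → 1 synonymous.
Total: 0 + 0 + 1 = 1.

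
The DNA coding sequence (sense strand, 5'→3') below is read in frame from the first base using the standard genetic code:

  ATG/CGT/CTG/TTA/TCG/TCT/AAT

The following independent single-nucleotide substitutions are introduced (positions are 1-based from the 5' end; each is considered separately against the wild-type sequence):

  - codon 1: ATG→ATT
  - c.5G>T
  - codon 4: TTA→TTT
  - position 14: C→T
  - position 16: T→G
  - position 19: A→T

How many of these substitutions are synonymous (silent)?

0

Codon 1: ATG (Met) → ATT (Ile) — missense.
Codon 2: CGT (Arg) → CTT (Leu) — missense.
Codon 4: TTA (Leu) → TTT (Phe) — missense.
Codon 5: TCG (Ser) → TTG (Leu) — missense.
Codon 6: TCT (Ser) → GCT (Ala) — missense.
Codon 7: AAT (Asn) → TAT (Tyr) — missense.
Synonymous: 0 of 6.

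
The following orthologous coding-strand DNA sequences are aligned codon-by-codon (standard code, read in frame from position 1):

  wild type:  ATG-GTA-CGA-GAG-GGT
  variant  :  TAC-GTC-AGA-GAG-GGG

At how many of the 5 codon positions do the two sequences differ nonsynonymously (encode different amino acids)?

1

Codon 1: ATG Met / TAC Tyr — nonsynonymous.
Codon 2: GTA Val / GTC Val — synonymous.
Codon 3: CGA Arg / AGA Arg — synonymous.
Codon 4: GAG Glu / GAG Glu — identical.
Codon 5: GGT Gly / GGG Gly — synonymous.
Nonsynonymous differences: 1.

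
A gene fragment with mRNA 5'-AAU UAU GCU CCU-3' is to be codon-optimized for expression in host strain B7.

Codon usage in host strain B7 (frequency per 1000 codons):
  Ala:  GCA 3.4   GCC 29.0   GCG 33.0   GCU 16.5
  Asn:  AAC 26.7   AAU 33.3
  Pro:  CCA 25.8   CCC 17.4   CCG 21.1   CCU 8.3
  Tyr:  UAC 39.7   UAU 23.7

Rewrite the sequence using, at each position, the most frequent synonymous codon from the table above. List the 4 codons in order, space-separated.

AAU UAC GCG CCA

Codon 1 (Asn): best is AAU at 33.3.
Codon 2 (Tyr): best is UAC at 39.7.
Codon 3 (Ala): best is GCG at 33.0.
Codon 4 (Pro): best is CCA at 25.8.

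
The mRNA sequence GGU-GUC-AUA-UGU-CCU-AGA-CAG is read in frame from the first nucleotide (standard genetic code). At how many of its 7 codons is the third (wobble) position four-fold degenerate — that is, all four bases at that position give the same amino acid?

3

Codon 1 GGU (Gly): third position 4-fold.
Codon 2 GUC (Val): third position 4-fold.
Codon 3 AUA (Ile): third position 3-fold.
Codon 4 UGU (Cys): third position 2-fold.
Codon 5 CCU (Pro): third position 4-fold.
Codon 6 AGA (Arg): third position 2-fold.
Codon 7 CAG (Gln): third position 2-fold.
Four-fold degenerate third positions: 3.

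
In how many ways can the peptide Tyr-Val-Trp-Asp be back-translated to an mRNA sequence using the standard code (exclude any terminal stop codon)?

Tyr: 2 codons.
Val: 4 codons.
Trp: 1 codon.
Asp: 2 codons.
2 × 4 × 1 × 2 = 16.

16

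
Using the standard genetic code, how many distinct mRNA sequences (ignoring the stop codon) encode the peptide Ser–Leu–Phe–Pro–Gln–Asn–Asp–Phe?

Ser: 6 codons.
Leu: 6 codons.
Phe: 2 codons.
Pro: 4 codons.
Gln: 2 codons.
Asn: 2 codons.
Asp: 2 codons.
Phe: 2 codons.
6 × 6 × 2 × 4 × 2 × 2 × 2 × 2 = 4608.

4608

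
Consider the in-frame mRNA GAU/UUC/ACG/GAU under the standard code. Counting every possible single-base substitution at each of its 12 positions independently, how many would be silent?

6

Codon 1 (GAU, Asp): 1 synonymous substitution.
Codon 2 (UUC, Phe): 1 synonymous substitution.
Codon 3 (ACG, Thr): 3 synonymous substitutions.
Codon 4 (GAU, Asp): 1 synonymous substitution.
Total: 1 + 1 + 3 + 1 = 6.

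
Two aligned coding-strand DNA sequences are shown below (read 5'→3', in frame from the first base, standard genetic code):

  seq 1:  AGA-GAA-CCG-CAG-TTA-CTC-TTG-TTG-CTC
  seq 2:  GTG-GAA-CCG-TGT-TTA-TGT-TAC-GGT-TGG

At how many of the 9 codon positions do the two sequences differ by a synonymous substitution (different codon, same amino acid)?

0

Codon 1: AGA Arg / GTG Val — nonsynonymous.
Codon 2: GAA Glu / GAA Glu — identical.
Codon 3: CCG Pro / CCG Pro — identical.
Codon 4: CAG Gln / TGT Cys — nonsynonymous.
Codon 5: TTA Leu / TTA Leu — identical.
Codon 6: CTC Leu / TGT Cys — nonsynonymous.
Codon 7: TTG Leu / TAC Tyr — nonsynonymous.
Codon 8: TTG Leu / GGT Gly — nonsynonymous.
Codon 9: CTC Leu / TGG Trp — nonsynonymous.
Synonymous differences: 0.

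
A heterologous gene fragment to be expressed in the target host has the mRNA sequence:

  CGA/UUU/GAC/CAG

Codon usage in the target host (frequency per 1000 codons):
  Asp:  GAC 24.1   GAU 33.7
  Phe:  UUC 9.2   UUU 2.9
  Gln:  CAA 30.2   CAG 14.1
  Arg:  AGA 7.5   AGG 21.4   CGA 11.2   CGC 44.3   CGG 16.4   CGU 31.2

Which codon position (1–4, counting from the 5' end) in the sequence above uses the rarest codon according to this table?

2

Codon 1 CGA (Arg): 11.2 per 1000.
Codon 2 UUU (Phe): 2.9 per 1000.
Codon 3 GAC (Asp): 24.1 per 1000.
Codon 4 CAG (Gln): 14.1 per 1000.
Lowest frequency is 2.9 at codon 2.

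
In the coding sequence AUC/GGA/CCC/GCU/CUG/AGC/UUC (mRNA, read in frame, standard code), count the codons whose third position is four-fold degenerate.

Codon 1 AUC (Ile): third position 3-fold.
Codon 2 GGA (Gly): third position 4-fold.
Codon 3 CCC (Pro): third position 4-fold.
Codon 4 GCU (Ala): third position 4-fold.
Codon 5 CUG (Leu): third position 4-fold.
Codon 6 AGC (Ser): third position 2-fold.
Codon 7 UUC (Phe): third position 2-fold.
Four-fold degenerate third positions: 4.

4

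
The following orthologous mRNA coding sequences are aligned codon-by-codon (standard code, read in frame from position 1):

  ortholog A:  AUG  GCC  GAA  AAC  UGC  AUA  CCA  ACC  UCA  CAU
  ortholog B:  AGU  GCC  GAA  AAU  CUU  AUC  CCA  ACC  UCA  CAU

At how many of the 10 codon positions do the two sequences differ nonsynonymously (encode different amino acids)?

Codon 1: AUG Met / AGU Ser — nonsynonymous.
Codon 2: GCC Ala / GCC Ala — identical.
Codon 3: GAA Glu / GAA Glu — identical.
Codon 4: AAC Asn / AAU Asn — synonymous.
Codon 5: UGC Cys / CUU Leu — nonsynonymous.
Codon 6: AUA Ile / AUC Ile — synonymous.
Codon 7: CCA Pro / CCA Pro — identical.
Codon 8: ACC Thr / ACC Thr — identical.
Codon 9: UCA Ser / UCA Ser — identical.
Codon 10: CAU His / CAU His — identical.
Nonsynonymous differences: 2.

2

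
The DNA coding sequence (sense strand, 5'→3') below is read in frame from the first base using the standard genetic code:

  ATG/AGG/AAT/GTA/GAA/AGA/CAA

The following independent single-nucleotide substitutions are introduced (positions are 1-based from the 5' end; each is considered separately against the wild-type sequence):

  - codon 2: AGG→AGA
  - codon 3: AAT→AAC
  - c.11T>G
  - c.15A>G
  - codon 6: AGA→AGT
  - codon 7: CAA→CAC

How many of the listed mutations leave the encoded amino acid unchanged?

Codon 2: AGG (Arg) → AGA (Arg) — synonymous.
Codon 3: AAT (Asn) → AAC (Asn) — synonymous.
Codon 4: GTA (Val) → GGA (Gly) — missense.
Codon 5: GAA (Glu) → GAG (Glu) — synonymous.
Codon 6: AGA (Arg) → AGT (Ser) — missense.
Codon 7: CAA (Gln) → CAC (His) — missense.
Synonymous: 3 of 6.

3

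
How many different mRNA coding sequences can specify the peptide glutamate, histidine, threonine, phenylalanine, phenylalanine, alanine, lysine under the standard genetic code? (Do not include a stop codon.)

512

Glu: 2 codons.
His: 2 codons.
Thr: 4 codons.
Phe: 2 codons.
Phe: 2 codons.
Ala: 4 codons.
Lys: 2 codons.
2 × 2 × 4 × 2 × 2 × 4 × 2 = 512.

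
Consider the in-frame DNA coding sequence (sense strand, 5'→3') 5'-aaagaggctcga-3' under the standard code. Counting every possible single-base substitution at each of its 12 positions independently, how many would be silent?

Codon 1 (AAA, Lys): 1 synonymous substitution.
Codon 2 (GAG, Glu): 1 synonymous substitution.
Codon 3 (GCT, Ala): 3 synonymous substitutions.
Codon 4 (CGA, Arg): 4 synonymous substitutions.
Total: 1 + 1 + 3 + 4 = 9.

9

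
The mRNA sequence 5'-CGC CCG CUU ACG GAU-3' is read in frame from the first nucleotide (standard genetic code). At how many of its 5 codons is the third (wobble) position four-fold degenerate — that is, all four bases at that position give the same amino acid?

Codon 1 CGC (Arg): third position 4-fold.
Codon 2 CCG (Pro): third position 4-fold.
Codon 3 CUU (Leu): third position 4-fold.
Codon 4 ACG (Thr): third position 4-fold.
Codon 5 GAU (Asp): third position 2-fold.
Four-fold degenerate third positions: 4.

4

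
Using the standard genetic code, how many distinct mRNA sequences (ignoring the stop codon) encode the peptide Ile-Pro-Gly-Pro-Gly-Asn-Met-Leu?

9216

Ile: 3 codons.
Pro: 4 codons.
Gly: 4 codons.
Pro: 4 codons.
Gly: 4 codons.
Asn: 2 codons.
Met: 1 codon.
Leu: 6 codons.
3 × 4 × 4 × 4 × 4 × 2 × 1 × 6 = 9216.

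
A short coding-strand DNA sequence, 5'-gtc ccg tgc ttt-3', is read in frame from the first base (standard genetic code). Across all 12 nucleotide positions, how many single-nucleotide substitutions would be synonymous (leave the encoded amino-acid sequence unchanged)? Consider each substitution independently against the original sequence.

8

Codon 1 (GTC, Val): 3 synonymous substitutions.
Codon 2 (CCG, Pro): 3 synonymous substitutions.
Codon 3 (TGC, Cys): 1 synonymous substitution.
Codon 4 (TTT, Phe): 1 synonymous substitution.
Total: 3 + 3 + 1 + 1 = 8.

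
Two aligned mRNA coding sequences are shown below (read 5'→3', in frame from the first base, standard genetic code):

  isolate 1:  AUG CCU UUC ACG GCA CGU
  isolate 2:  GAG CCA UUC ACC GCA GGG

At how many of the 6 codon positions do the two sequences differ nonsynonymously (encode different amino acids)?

2

Codon 1: AUG Met / GAG Glu — nonsynonymous.
Codon 2: CCU Pro / CCA Pro — synonymous.
Codon 3: UUC Phe / UUC Phe — identical.
Codon 4: ACG Thr / ACC Thr — synonymous.
Codon 5: GCA Ala / GCA Ala — identical.
Codon 6: CGU Arg / GGG Gly — nonsynonymous.
Nonsynonymous differences: 2.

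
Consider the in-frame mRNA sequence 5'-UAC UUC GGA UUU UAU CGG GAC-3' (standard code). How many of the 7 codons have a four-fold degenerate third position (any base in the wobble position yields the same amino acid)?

Codon 1 UAC (Tyr): third position 2-fold.
Codon 2 UUC (Phe): third position 2-fold.
Codon 3 GGA (Gly): third position 4-fold.
Codon 4 UUU (Phe): third position 2-fold.
Codon 5 UAU (Tyr): third position 2-fold.
Codon 6 CGG (Arg): third position 4-fold.
Codon 7 GAC (Asp): third position 2-fold.
Four-fold degenerate third positions: 2.

2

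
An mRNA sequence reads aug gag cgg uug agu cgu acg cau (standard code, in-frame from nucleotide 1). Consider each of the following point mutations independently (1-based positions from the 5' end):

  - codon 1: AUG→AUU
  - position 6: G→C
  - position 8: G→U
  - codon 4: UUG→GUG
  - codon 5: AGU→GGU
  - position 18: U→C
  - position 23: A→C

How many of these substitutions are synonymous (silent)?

1

Codon 1: AUG (Met) → AUU (Ile) — missense.
Codon 2: GAG (Glu) → GAC (Asp) — missense.
Codon 3: CGG (Arg) → CUG (Leu) — missense.
Codon 4: UUG (Leu) → GUG (Val) — missense.
Codon 5: AGU (Ser) → GGU (Gly) — missense.
Codon 6: CGU (Arg) → CGC (Arg) — synonymous.
Codon 8: CAU (His) → CCU (Pro) — missense.
Synonymous: 1 of 7.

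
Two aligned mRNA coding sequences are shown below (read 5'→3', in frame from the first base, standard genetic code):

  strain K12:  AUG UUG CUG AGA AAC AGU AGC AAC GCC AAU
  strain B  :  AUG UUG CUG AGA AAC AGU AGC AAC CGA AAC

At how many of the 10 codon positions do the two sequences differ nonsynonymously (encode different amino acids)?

Codon 1: AUG Met / AUG Met — identical.
Codon 2: UUG Leu / UUG Leu — identical.
Codon 3: CUG Leu / CUG Leu — identical.
Codon 4: AGA Arg / AGA Arg — identical.
Codon 5: AAC Asn / AAC Asn — identical.
Codon 6: AGU Ser / AGU Ser — identical.
Codon 7: AGC Ser / AGC Ser — identical.
Codon 8: AAC Asn / AAC Asn — identical.
Codon 9: GCC Ala / CGA Arg — nonsynonymous.
Codon 10: AAU Asn / AAC Asn — synonymous.
Nonsynonymous differences: 1.

1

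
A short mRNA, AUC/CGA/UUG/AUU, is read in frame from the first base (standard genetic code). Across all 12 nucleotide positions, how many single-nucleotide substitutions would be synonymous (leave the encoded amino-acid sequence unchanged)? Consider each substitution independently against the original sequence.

10

Codon 1 (AUC, Ile): 2 synonymous substitutions.
Codon 2 (CGA, Arg): 4 synonymous substitutions.
Codon 3 (UUG, Leu): 2 synonymous substitutions.
Codon 4 (AUU, Ile): 2 synonymous substitutions.
Total: 2 + 4 + 2 + 2 = 10.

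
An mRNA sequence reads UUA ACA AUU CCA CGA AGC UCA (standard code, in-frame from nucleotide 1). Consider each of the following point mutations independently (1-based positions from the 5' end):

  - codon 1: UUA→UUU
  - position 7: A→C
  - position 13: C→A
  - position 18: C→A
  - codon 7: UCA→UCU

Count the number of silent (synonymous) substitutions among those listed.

2

Codon 1: UUA (Leu) → UUU (Phe) — missense.
Codon 3: AUU (Ile) → CUU (Leu) — missense.
Codon 5: CGA (Arg) → AGA (Arg) — synonymous.
Codon 6: AGC (Ser) → AGA (Arg) — missense.
Codon 7: UCA (Ser) → UCU (Ser) — synonymous.
Synonymous: 2 of 5.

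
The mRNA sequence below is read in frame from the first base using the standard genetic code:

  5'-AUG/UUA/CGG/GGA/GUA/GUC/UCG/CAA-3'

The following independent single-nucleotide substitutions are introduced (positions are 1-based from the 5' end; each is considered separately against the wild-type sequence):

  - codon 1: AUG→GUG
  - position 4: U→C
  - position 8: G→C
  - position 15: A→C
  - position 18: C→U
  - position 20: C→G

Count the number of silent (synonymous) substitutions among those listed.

Codon 1: AUG (Met) → GUG (Val) — missense.
Codon 2: UUA (Leu) → CUA (Leu) — synonymous.
Codon 3: CGG (Arg) → CCG (Pro) — missense.
Codon 5: GUA (Val) → GUC (Val) — synonymous.
Codon 6: GUC (Val) → GUU (Val) — synonymous.
Codon 7: UCG (Ser) → UGG (Trp) — missense.
Synonymous: 3 of 6.

3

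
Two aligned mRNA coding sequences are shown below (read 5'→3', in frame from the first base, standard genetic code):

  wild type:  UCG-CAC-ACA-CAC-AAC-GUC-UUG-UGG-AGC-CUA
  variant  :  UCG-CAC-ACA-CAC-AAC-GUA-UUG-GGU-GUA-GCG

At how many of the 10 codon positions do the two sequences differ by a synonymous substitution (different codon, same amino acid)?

Codon 1: UCG Ser / UCG Ser — identical.
Codon 2: CAC His / CAC His — identical.
Codon 3: ACA Thr / ACA Thr — identical.
Codon 4: CAC His / CAC His — identical.
Codon 5: AAC Asn / AAC Asn — identical.
Codon 6: GUC Val / GUA Val — synonymous.
Codon 7: UUG Leu / UUG Leu — identical.
Codon 8: UGG Trp / GGU Gly — nonsynonymous.
Codon 9: AGC Ser / GUA Val — nonsynonymous.
Codon 10: CUA Leu / GCG Ala — nonsynonymous.
Synonymous differences: 1.

1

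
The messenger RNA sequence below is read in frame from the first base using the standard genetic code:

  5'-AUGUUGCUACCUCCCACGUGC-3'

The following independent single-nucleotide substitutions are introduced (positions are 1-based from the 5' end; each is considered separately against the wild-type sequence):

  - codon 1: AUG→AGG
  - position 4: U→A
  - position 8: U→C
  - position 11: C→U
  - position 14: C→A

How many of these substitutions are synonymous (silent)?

0

Codon 1: AUG (Met) → AGG (Arg) — missense.
Codon 2: UUG (Leu) → AUG (Met) — missense.
Codon 3: CUA (Leu) → CCA (Pro) — missense.
Codon 4: CCU (Pro) → CUU (Leu) — missense.
Codon 5: CCC (Pro) → CAC (His) — missense.
Synonymous: 0 of 5.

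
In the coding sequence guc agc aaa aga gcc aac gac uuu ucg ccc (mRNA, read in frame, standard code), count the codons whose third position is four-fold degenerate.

Codon 1 GUC (Val): third position 4-fold.
Codon 2 AGC (Ser): third position 2-fold.
Codon 3 AAA (Lys): third position 2-fold.
Codon 4 AGA (Arg): third position 2-fold.
Codon 5 GCC (Ala): third position 4-fold.
Codon 6 AAC (Asn): third position 2-fold.
Codon 7 GAC (Asp): third position 2-fold.
Codon 8 UUU (Phe): third position 2-fold.
Codon 9 UCG (Ser): third position 4-fold.
Codon 10 CCC (Pro): third position 4-fold.
Four-fold degenerate third positions: 4.

4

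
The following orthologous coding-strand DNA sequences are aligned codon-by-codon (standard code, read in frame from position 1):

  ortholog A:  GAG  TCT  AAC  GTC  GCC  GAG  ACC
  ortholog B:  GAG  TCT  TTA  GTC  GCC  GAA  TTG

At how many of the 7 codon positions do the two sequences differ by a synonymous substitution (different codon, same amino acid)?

Codon 1: GAG Glu / GAG Glu — identical.
Codon 2: TCT Ser / TCT Ser — identical.
Codon 3: AAC Asn / TTA Leu — nonsynonymous.
Codon 4: GTC Val / GTC Val — identical.
Codon 5: GCC Ala / GCC Ala — identical.
Codon 6: GAG Glu / GAA Glu — synonymous.
Codon 7: ACC Thr / TTG Leu — nonsynonymous.
Synonymous differences: 1.

1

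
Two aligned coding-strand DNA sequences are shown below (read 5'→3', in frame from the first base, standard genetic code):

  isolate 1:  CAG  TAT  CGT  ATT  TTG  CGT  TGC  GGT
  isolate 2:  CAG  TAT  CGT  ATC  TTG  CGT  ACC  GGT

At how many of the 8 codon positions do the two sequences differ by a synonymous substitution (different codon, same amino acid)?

1

Codon 1: CAG Gln / CAG Gln — identical.
Codon 2: TAT Tyr / TAT Tyr — identical.
Codon 3: CGT Arg / CGT Arg — identical.
Codon 4: ATT Ile / ATC Ile — synonymous.
Codon 5: TTG Leu / TTG Leu — identical.
Codon 6: CGT Arg / CGT Arg — identical.
Codon 7: TGC Cys / ACC Thr — nonsynonymous.
Codon 8: GGT Gly / GGT Gly — identical.
Synonymous differences: 1.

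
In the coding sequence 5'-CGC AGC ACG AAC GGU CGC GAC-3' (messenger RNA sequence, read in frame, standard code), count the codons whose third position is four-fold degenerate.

Codon 1 CGC (Arg): third position 4-fold.
Codon 2 AGC (Ser): third position 2-fold.
Codon 3 ACG (Thr): third position 4-fold.
Codon 4 AAC (Asn): third position 2-fold.
Codon 5 GGU (Gly): third position 4-fold.
Codon 6 CGC (Arg): third position 4-fold.
Codon 7 GAC (Asp): third position 2-fold.
Four-fold degenerate third positions: 4.

4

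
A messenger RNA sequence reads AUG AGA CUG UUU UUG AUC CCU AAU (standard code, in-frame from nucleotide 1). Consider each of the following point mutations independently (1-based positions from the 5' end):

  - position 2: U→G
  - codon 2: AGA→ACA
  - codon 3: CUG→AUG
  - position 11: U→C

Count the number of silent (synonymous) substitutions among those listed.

0

Codon 1: AUG (Met) → AGG (Arg) — missense.
Codon 2: AGA (Arg) → ACA (Thr) — missense.
Codon 3: CUG (Leu) → AUG (Met) — missense.
Codon 4: UUU (Phe) → UCU (Ser) — missense.
Synonymous: 0 of 4.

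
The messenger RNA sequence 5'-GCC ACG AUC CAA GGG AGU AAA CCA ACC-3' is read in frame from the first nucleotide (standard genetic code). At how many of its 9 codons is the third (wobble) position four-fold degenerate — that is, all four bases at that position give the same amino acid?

Codon 1 GCC (Ala): third position 4-fold.
Codon 2 ACG (Thr): third position 4-fold.
Codon 3 AUC (Ile): third position 3-fold.
Codon 4 CAA (Gln): third position 2-fold.
Codon 5 GGG (Gly): third position 4-fold.
Codon 6 AGU (Ser): third position 2-fold.
Codon 7 AAA (Lys): third position 2-fold.
Codon 8 CCA (Pro): third position 4-fold.
Codon 9 ACC (Thr): third position 4-fold.
Four-fold degenerate third positions: 5.

5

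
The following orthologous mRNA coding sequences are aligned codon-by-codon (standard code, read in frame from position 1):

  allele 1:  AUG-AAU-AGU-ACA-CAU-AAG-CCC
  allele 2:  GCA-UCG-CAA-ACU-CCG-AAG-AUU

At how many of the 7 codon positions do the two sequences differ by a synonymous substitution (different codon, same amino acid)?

1

Codon 1: AUG Met / GCA Ala — nonsynonymous.
Codon 2: AAU Asn / UCG Ser — nonsynonymous.
Codon 3: AGU Ser / CAA Gln — nonsynonymous.
Codon 4: ACA Thr / ACU Thr — synonymous.
Codon 5: CAU His / CCG Pro — nonsynonymous.
Codon 6: AAG Lys / AAG Lys — identical.
Codon 7: CCC Pro / AUU Ile — nonsynonymous.
Synonymous differences: 1.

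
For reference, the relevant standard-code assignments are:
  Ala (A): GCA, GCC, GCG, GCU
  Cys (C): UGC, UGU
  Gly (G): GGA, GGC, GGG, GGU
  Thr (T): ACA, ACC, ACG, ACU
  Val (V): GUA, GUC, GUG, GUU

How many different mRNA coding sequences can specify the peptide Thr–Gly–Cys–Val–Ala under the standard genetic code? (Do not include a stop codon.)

512

Thr: 4 codons.
Gly: 4 codons.
Cys: 2 codons.
Val: 4 codons.
Ala: 4 codons.
4 × 4 × 2 × 4 × 4 = 512.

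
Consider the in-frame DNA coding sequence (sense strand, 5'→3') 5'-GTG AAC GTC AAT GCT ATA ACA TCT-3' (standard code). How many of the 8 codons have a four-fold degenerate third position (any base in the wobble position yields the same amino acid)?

Codon 1 GTG (Val): third position 4-fold.
Codon 2 AAC (Asn): third position 2-fold.
Codon 3 GTC (Val): third position 4-fold.
Codon 4 AAT (Asn): third position 2-fold.
Codon 5 GCT (Ala): third position 4-fold.
Codon 6 ATA (Ile): third position 3-fold.
Codon 7 ACA (Thr): third position 4-fold.
Codon 8 TCT (Ser): third position 4-fold.
Four-fold degenerate third positions: 5.

5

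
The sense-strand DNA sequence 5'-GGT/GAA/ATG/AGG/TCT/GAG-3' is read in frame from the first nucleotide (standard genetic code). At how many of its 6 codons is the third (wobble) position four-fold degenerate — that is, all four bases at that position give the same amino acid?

2

Codon 1 GGT (Gly): third position 4-fold.
Codon 2 GAA (Glu): third position 2-fold.
Codon 3 ATG (Met): third position 1-fold.
Codon 4 AGG (Arg): third position 2-fold.
Codon 5 TCT (Ser): third position 4-fold.
Codon 6 GAG (Glu): third position 2-fold.
Four-fold degenerate third positions: 2.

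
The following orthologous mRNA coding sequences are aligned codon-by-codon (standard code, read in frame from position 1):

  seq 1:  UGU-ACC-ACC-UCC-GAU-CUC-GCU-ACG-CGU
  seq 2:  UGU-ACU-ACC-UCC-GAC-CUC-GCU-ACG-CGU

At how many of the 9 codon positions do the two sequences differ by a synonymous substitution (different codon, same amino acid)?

2

Codon 1: UGU Cys / UGU Cys — identical.
Codon 2: ACC Thr / ACU Thr — synonymous.
Codon 3: ACC Thr / ACC Thr — identical.
Codon 4: UCC Ser / UCC Ser — identical.
Codon 5: GAU Asp / GAC Asp — synonymous.
Codon 6: CUC Leu / CUC Leu — identical.
Codon 7: GCU Ala / GCU Ala — identical.
Codon 8: ACG Thr / ACG Thr — identical.
Codon 9: CGU Arg / CGU Arg — identical.
Synonymous differences: 2.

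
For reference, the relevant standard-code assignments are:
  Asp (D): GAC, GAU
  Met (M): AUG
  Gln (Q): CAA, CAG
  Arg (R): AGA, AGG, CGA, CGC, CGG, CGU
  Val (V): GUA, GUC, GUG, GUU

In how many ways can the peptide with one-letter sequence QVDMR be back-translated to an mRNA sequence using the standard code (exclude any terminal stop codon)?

Gln: 2 codons.
Val: 4 codons.
Asp: 2 codons.
Met: 1 codon.
Arg: 6 codons.
2 × 4 × 2 × 1 × 6 = 96.

96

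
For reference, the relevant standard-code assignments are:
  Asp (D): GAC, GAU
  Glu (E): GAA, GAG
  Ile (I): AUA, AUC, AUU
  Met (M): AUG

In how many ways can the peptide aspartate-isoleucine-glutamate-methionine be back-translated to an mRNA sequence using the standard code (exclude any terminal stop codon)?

Asp: 2 codons.
Ile: 3 codons.
Glu: 2 codons.
Met: 1 codon.
2 × 3 × 2 × 1 = 12.

12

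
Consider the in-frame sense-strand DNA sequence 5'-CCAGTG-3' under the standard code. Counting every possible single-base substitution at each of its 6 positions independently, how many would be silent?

Codon 1 (CCA, Pro): 3 synonymous substitutions.
Codon 2 (GTG, Val): 3 synonymous substitutions.
Total: 3 + 3 = 6.

6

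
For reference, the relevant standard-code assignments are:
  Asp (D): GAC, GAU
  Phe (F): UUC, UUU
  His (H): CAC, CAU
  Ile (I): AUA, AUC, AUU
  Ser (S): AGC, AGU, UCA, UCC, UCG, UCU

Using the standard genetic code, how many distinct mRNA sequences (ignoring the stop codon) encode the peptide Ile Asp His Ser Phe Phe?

Ile: 3 codons.
Asp: 2 codons.
His: 2 codons.
Ser: 6 codons.
Phe: 2 codons.
Phe: 2 codons.
3 × 2 × 2 × 6 × 2 × 2 = 288.

288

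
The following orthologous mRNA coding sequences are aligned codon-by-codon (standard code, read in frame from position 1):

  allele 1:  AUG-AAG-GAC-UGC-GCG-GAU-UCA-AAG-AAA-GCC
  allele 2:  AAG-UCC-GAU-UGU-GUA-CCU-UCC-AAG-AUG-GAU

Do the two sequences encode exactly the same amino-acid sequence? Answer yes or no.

no

Codon 1: AUG Met / AAG Lys — nonsynonymous.
Codon 2: AAG Lys / UCC Ser — nonsynonymous.
Codon 3: GAC Asp / GAU Asp — synonymous.
Codon 4: UGC Cys / UGU Cys — synonymous.
Codon 5: GCG Ala / GUA Val — nonsynonymous.
Codon 6: GAU Asp / CCU Pro — nonsynonymous.
Codon 7: UCA Ser / UCC Ser — synonymous.
Codon 8: AAG Lys / AAG Lys — identical.
Codon 9: AAA Lys / AUG Met — nonsynonymous.
Codon 10: GCC Ala / GAU Asp — nonsynonymous.
Nonsynonymous differences: 6 → different protein.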